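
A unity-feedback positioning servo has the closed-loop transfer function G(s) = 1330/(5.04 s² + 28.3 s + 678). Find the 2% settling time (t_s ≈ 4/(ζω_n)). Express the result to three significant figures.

t_s ≈ 1.42 s

Dividing through by 5.04: denominator becomes s² + 5.615 s + 134.5.
So ω_n = √134.5 = 11.6 rad/s and ζ = 5.615/(2·11.6) = 0.242.
t_s ≈ 4/(ζω_n) = 1.42 s.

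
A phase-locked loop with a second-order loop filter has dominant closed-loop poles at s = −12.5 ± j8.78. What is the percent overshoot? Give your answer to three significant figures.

%OS ≈ 1.14%

|pole| = ω_n = √(12.5² + 8.78²) = 15.3 rad/s; ζ = cos θ = σ/ω_n = 0.818.
Overshoot: exp(−π·0.818/√(1−0.818²)) = 0.0114, i.e. 1.14%.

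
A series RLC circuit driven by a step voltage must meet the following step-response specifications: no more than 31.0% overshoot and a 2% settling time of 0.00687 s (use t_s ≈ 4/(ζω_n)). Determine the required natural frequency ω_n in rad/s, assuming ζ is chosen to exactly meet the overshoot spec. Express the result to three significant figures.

Inverting the overshoot relation: ζ = |ln 0.310|/√(π² + ln²0.310) = 0.349.
Then ω_n = 4/(ζ t_s) = 4/(0.349 × 0.00687) = 1670 rad/s.

ω_n ≈ 1670 rad/s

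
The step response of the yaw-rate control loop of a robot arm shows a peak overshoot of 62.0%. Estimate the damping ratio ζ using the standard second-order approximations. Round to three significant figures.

Inverting the overshoot relation: ζ = |ln 0.620|/√(π² + ln²0.620) = 0.150.

ζ ≈ 0.150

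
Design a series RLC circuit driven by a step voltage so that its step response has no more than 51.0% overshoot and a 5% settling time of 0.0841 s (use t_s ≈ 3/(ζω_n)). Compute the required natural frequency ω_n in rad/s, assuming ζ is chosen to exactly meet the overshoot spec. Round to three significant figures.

Inverting the overshoot relation: ζ = |ln 0.510|/√(π² + ln²0.510) = 0.210.
From t_s ≈ 3/(ζω_n): ω_n = 3/(ζ·t_s) = 3/(0.210·0.0841) = 170 rad/s.

ω_n ≈ 170 rad/s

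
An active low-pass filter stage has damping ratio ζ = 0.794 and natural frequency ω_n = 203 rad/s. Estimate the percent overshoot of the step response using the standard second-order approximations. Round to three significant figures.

For an underdamped second-order system, %OS = 100·exp(−πζ/√(1−ζ²)).
πζ/√(1−ζ²) = π·0.794/√(1−0.630) = 4.103, so %OS = 100·e^(−4.103) = 1.65%.

%OS ≈ 1.65%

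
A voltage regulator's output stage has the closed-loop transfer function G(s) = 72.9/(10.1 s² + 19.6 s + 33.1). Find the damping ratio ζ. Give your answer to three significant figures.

ζ ≈ 0.536

Dividing through by 10.1: denominator becomes s² + 1.941 s + 3.277.
So ω_n = √3.277 = 1.81 rad/s and ζ = 1.941/(2·1.81) = 0.536.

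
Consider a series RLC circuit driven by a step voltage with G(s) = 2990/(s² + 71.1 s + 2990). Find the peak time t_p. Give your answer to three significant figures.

t_p ≈ 0.0756 s

Comparing the denominator to s² + 2ζω_n s + ω_n²: ω_n = √2990 = 54.7 rad/s, and 2ζω_n = 71.1 so ζ = 71.1/(2·54.7) = 0.650.
ω_d = ω_n√(1−ζ²) = 41.5 rad/s. Then t_p = π/ω_d = 0.0756 s.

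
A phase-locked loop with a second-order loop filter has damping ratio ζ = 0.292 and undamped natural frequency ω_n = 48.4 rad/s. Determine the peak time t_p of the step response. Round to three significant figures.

t_p ≈ 0.0679 s

The damped frequency is ω_d = ω_n√(1−ζ²) = 48.4·√(1−0.0853) = 46.3 rad/s.
Peak time t_p = π/ω_d = π/46.3 = 0.0679 s.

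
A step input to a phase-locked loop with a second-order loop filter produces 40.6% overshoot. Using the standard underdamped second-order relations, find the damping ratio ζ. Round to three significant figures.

ζ = −ln(OS)/√(π² + (ln OS)²). With OS = 0.406, ln OS = −0.9014 and ζ = 0.9014/3.268 = 0.276.

ζ ≈ 0.276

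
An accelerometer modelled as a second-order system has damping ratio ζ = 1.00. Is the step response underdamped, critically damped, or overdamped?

Since ζ = 1, the system is critically damped.

critically damped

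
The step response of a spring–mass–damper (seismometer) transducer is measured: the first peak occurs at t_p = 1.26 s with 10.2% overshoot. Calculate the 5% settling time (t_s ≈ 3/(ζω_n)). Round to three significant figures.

t_s ≈ 1.66 s

ζ from %OS: ζ = |ln 0.102|/√(π²+ln²0.102) = 0.588.
From t_p = π/ω_d, ω_d = π/1.26 = 2.49 rad/s, so ω_n = ω_d/√(1−ζ²) = 3.08 rad/s.
t_s ≈ 3/(ζω_n) = 3/(0.588·3.08) = 1.66 s.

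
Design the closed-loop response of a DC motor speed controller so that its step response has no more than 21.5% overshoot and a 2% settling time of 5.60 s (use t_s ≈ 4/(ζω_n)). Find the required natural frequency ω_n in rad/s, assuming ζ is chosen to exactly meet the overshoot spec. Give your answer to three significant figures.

Inverting the overshoot relation: ζ = |ln 0.215|/√(π² + ln²0.215) = 0.439.
Then ω_n = 4/(ζ t_s) = 4/(0.439 × 5.60) = 1.63 rad/s.

ω_n ≈ 1.63 rad/s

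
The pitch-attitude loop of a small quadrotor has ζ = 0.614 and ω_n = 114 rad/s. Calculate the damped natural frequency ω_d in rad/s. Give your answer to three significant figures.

ω_d = ω_n√(1−ζ²) = 114·√0.623 = 90.0 rad/s.

ω_d ≈ 90.0 rad/s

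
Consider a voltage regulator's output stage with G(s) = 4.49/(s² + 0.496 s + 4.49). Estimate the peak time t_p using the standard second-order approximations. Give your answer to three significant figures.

t_p ≈ 1.49 s

Matching coefficients with s² + 2ζω_n s + ω_n² gives ω_n² = 4.49 ⇒ ω_n = 2.12 rad/s, and ζ = 0.496/(2ω_n) = 0.117.
The damped frequency ω_d = ω_n√(1−ζ²) = 2.10 rad/s. Then t_p = π/ω_d = 1.49 s.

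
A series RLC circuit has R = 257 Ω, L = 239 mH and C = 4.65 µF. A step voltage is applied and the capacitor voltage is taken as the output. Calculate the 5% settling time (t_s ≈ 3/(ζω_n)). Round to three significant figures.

For a series RLC circuit (capacitor voltage as output), ω_n = 1/√(LC) = 1/√(239 mH · 4.65 µF) = 949 rad/s.
ζ = (R/2)·√(C/L) = (257/2)·√(4.65 µF/239 mH) = 0.567.
t_s ≈ 3/(ζω_n) = 0.00558 s.

t_s ≈ 0.00558 s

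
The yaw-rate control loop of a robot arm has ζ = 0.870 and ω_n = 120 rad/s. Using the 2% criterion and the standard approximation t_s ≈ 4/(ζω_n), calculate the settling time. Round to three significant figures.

t_s ≈ 4/(ζω_n) = 4/(0.870 × 120) = 0.0383 s.

t_s ≈ 0.0383 s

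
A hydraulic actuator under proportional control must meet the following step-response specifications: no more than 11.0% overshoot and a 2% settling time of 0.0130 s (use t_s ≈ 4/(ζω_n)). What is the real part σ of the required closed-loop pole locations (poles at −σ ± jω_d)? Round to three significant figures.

σ ≈ 308

The settling-time spec alone fixes σ = ζω_n = 4/t_s = 4/0.0130 = 308.
(Overshoot then fixes ζ = 0.575 and hence ω_d = σ·√(1−ζ²)/ζ = 438 rad/s.)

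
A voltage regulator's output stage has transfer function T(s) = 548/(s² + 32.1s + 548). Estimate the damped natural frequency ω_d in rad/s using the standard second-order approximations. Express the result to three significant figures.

Matching coefficients with s² + 2ζω_n s + ω_n² gives ω_n² = 548 ⇒ ω_n = 23.4 rad/s, and ζ = 32.1/(2ω_n) = 0.686.
ω_d = ω_n√(1−ζ²) = 17.0 rad/s.

ω_d ≈ 17.0 rad/s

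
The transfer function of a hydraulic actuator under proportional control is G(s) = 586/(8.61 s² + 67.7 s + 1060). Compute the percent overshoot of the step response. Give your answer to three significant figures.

%OS ≈ 30.4%

Dividing through by 8.61: denominator becomes s² + 7.863 s + 123.1.
So ω_n = √123.1 = 11.1 rad/s and ζ = 7.863/(2·11.1) = 0.354.
Overshoot: exp(−π·0.354/√(1−0.354²)) = 0.304, i.e. 30.4%.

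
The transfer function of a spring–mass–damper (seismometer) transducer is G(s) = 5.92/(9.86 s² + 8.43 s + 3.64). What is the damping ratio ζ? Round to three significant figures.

ζ ≈ 0.704

Dividing through by 9.86: denominator becomes s² + 0.8550 s + 0.3692.
So ω_n = √0.3692 = 0.608 rad/s and ζ = 0.8550/(2·0.608) = 0.704.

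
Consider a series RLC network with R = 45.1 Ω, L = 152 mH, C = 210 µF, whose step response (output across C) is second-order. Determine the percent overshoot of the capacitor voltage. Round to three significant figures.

%OS ≈ 0.800%

For a series RLC circuit (capacitor voltage as output), ω_n = 1/√(LC) = 1/√(152 mH · 210 µF) = 177 rad/s.
ζ = (R/2)·√(C/L) = (45.1/2)·√(210 µF/152 mH) = 0.838.
%OS = 100·exp(−πζ/√(1−ζ²)) = 0.800%.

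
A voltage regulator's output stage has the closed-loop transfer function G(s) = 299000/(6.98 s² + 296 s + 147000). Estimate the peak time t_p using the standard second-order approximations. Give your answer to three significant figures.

t_p ≈ 0.0219 s

Dividing through by 6.98: denominator becomes s² + 42.41 s + 21060.
So ω_n = √21060 = 145 rad/s and ζ = 42.41/(2·145) = 0.146.
The damped frequency ω_d = ω_n√(1−ζ²) = 144 rad/s. t_p = π/ω_d = 0.0219 s.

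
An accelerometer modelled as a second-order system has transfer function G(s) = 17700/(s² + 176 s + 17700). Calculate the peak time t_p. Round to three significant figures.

Comparing the denominator to s² + 2ζω_n s + ω_n²: ω_n = √17700 = 133 rad/s, and 2ζω_n = 176 so ζ = 176/(2·133) = 0.661.
ω_d = 133·√(1 − 0.661²) = 99.8 rad/s. Then t_p = π/ω_d = 0.0315 s.

t_p ≈ 0.0315 s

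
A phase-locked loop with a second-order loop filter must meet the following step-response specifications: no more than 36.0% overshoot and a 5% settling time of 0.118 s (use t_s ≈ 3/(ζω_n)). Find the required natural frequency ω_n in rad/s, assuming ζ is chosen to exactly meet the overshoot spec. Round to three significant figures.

ζ = −ln(OS)/√(π² + (ln OS)²). With OS = 0.360, ln OS = −1.022 and ζ = 1.022/3.304 = 0.309.
Then ω_n = 3/(ζ t_s) = 3/(0.309 × 0.118) = 82.2 rad/s.

ω_n ≈ 82.2 rad/s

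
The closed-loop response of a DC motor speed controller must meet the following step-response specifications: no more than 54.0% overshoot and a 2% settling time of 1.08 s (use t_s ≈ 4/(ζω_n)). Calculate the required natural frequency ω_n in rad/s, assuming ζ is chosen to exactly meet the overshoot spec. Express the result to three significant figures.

Inverting the overshoot relation: ζ = |ln 0.540|/√(π² + ln²0.540) = 0.192.
From t_s ≈ 4/(ζω_n): ω_n = 4/(ζ·t_s) = 4/(0.192·1.08) = 19.2 rad/s.

ω_n ≈ 19.2 rad/s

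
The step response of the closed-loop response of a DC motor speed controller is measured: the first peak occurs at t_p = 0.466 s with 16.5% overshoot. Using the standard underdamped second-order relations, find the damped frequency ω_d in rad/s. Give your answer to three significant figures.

t_p = π/ω_d, so ω_d = π/0.466 = 6.74 rad/s.

ω_d ≈ 6.74 rad/s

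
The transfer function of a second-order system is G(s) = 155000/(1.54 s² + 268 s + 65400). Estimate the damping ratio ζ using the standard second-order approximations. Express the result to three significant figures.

Dividing through by 1.54: denominator becomes s² + 174.0 s + 42470.
So ω_n = √42470 = 206 rad/s and ζ = 174.0/(2·206) = 0.422.

ζ ≈ 0.422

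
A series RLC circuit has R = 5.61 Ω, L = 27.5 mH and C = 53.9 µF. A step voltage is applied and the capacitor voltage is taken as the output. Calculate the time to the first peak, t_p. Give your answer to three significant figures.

t_p ≈ 0.00385 s

For a series RLC circuit (capacitor voltage as output), ω_n = 1/√(LC) = 1/√(27.5 mH · 53.9 µF) = 821 rad/s.
ζ = (R/2)·√(C/L) = (5.61/2)·√(53.9 µF/27.5 mH) = 0.124.
The damped frequency ω_d = ω_n√(1−ζ²) = 815 rad/s. t_p = π/ω_d = 0.00385 s.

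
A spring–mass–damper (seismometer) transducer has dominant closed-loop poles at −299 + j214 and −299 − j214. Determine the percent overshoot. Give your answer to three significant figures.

%OS ≈ 1.24%

With σ = 299, ω_d = 214: ω_n = √(σ²+ω_d²) = 368 rad/s, ζ = σ/ω_n = 0.813.
%OS = 100 e^{−πζ/√(1−ζ²)} with ζ = 0.813 gives 1.24%.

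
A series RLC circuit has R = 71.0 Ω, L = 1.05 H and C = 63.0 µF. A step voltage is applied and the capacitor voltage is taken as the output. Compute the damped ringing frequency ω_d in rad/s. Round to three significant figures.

ω_d ≈ 118 rad/s

For a series RLC circuit (capacitor voltage as output), ω_n = 1/√(LC) = 1/√(1.05 H · 63.0 µF) = 123 rad/s.
ζ = (R/2)·√(C/L) = (71.0/2)·√(63.0 µF/1.05 H) = 0.275.
ω_d = ω_n√(1−ζ²) = 118 rad/s.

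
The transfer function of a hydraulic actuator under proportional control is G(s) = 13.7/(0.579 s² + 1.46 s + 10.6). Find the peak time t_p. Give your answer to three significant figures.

Dividing through by 0.579: denominator becomes s² + 2.522 s + 18.31.
So ω_n = √18.31 = 4.28 rad/s and ζ = 2.522/(2·4.28) = 0.295.
ω_d = 4.28·√(1 − 0.295²) = 4.09 rad/s. t_p = π/ω_d = 0.768 s.

t_p ≈ 0.768 s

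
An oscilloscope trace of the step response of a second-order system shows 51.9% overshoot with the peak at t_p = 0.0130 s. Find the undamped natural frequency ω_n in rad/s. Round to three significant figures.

From the overshoot, ζ = −ln(OS)/√(π²+ln²(OS)) = 0.204.
t_p = π/ω_d ⇒ ω_d = 242 rad/s; then ω_n = ω_d/√(1−ζ²) = 247 rad/s.

ω_n ≈ 247 rad/s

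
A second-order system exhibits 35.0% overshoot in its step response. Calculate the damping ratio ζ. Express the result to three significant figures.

From %OS = 100·exp(−πζ/√(1−ζ²)), invert to get ζ = −ln(OS)/√(π² + ln²(OS)) with OS = 0.350.
−ln 0.350 = 1.050, so ζ = 1.050/√(π² + 1.102) = 0.317.

ζ ≈ 0.317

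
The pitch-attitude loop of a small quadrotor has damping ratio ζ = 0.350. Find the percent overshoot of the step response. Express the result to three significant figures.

%OS ≈ 30.9%

For an underdamped second-order system, %OS = 100·exp(−πζ/√(1−ζ²)).
πζ/√(1−ζ²) = π·0.350/√(1−0.122) = 1.174, so %OS = 100·e^(−1.174) = 30.9%.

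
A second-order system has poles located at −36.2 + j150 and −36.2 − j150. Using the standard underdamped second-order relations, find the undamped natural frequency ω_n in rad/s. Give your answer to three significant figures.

ω_n ≈ 154 rad/s

With σ = 36.2, ω_d = 150: ω_n = √(σ²+ω_d²) = 154 rad/s, ζ = σ/ω_n = 0.235.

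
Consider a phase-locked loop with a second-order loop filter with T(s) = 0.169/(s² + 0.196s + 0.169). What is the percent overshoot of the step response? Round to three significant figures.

%OS ≈ 46.2%

ω_n = √0.169 = 0.411 rad/s; ζ = 0.196/(2·0.411) = 0.238.
Overshoot: exp(−π·0.238/√(1−0.238²)) = 0.462, i.e. 46.2%.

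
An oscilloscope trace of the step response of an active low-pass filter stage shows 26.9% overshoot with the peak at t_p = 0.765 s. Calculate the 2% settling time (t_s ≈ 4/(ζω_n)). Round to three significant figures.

t_s ≈ 2.33 s

From the overshoot, ζ = −ln(OS)/√(π²+ln²(OS)) = 0.386.
From t_p = π/ω_d, ω_d = π/0.765 = 4.11 rad/s, so ω_n = ω_d/√(1−ζ²) = 4.45 rad/s.
t_s ≈ 4/(ζω_n) = 4/(0.386·4.45) = 2.33 s.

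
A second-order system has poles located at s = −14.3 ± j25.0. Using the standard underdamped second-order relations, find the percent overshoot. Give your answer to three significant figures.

|pole| = ω_n = √(14.3² + 25.0²) = 28.8 rad/s; ζ = cos θ = σ/ω_n = 0.497.
%OS = 100 e^{−πζ/√(1−ζ²)} with ζ = 0.497 gives 16.6%.

%OS ≈ 16.6%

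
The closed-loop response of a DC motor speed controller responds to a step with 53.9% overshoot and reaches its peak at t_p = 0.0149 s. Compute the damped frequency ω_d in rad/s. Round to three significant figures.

t_p = π/ω_d, so ω_d = π/0.0149 = 211 rad/s.

ω_d ≈ 211 rad/s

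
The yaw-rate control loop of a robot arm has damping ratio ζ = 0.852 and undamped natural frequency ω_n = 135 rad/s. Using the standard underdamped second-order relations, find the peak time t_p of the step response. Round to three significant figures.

The damped frequency is ω_d = ω_n√(1−ζ²) = 135·√(1−0.726) = 70.7 rad/s.
Peak time t_p = π/ω_d = π/70.7 = 0.0444 s.

t_p ≈ 0.0444 s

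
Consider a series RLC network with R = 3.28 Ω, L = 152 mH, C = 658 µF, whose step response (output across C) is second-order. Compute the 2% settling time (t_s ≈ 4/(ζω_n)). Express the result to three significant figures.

t_s ≈ 0.371 s

For a series RLC circuit (capacitor voltage as output), ω_n = 1/√(LC) = 1/√(152 mH · 658 µF) = 100 rad/s.
ζ = (R/2)·√(C/L) = (3.28/2)·√(658 µF/152 mH) = 0.108.
t_s ≈ 4/(ζω_n) = 0.371 s.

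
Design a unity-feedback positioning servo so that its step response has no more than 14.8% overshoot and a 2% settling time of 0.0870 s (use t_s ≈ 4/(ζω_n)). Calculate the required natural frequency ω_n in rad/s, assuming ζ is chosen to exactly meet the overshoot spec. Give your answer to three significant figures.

ω_n ≈ 88.5 rad/s

ζ = −ln(OS)/√(π² + (ln OS)²). With OS = 0.148, ln OS = −1.911 and ζ = 1.911/3.677 = 0.520.
From t_s ≈ 4/(ζω_n): ω_n = 4/(ζ·t_s) = 4/(0.520·0.0870) = 88.5 rad/s.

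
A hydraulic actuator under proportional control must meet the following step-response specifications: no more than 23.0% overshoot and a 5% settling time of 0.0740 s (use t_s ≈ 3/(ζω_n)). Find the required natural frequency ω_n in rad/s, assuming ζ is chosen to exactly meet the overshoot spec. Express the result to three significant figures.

ω_n ≈ 95.7 rad/s

Inverting the overshoot relation: ζ = |ln 0.230|/√(π² + ln²0.230) = 0.424.
Then ω_n = 3/(ζ t_s) = 3/(0.424 × 0.0740) = 95.7 rad/s.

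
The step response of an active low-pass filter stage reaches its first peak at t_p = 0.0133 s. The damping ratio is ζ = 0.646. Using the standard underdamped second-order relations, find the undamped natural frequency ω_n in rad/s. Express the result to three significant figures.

Peak time t_p = π/ω_d, so ω_d = π/t_p = π/0.0133 = 236 rad/s.
ω_n = ω_d/√(1−ζ²) = 236/√0.583 = 309 rad/s.

ω_n ≈ 309 rad/s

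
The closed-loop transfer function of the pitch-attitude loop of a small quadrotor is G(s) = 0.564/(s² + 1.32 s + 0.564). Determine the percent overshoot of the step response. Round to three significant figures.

Comparing the denominator to s² + 2ζω_n s + ω_n²: ω_n = √0.564 = 0.751 rad/s, and 2ζω_n = 1.32 so ζ = 1.32/(2·0.751) = 0.879.
%OS = 100 e^{−πζ/√(1−ζ²)} with ζ = 0.879 gives 0.307%.

%OS ≈ 0.307%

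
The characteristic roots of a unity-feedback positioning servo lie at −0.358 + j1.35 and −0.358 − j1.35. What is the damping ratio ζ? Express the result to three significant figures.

ζ ≈ 0.256

|pole| = ω_n = √(0.358² + 1.35²) = 1.40 rad/s; ζ = cos θ = σ/ω_n = 0.256.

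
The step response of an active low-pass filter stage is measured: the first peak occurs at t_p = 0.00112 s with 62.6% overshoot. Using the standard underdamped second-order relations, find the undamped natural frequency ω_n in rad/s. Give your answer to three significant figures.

ζ from %OS: ζ = |ln 0.626|/√(π²+ln²0.626) = 0.147.
t_p = π/ω_d ⇒ ω_d = 2800 rad/s; then ω_n = ω_d/√(1−ζ²) = 2840 rad/s.

ω_n ≈ 2840 rad/s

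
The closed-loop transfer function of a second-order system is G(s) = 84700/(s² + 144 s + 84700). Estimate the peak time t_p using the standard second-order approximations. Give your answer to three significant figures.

Comparing the denominator to s² + 2ζω_n s + ω_n²: ω_n = √84700 = 291 rad/s, and 2ζω_n = 144 so ζ = 144/(2·291) = 0.247.
ω_d = ω_n√(1−ζ²) = 282 rad/s. Then t_p = π/ω_d = 0.0111 s.

t_p ≈ 0.0111 s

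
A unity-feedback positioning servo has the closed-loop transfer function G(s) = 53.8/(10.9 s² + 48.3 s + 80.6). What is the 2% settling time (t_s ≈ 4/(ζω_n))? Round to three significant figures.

Dividing through by 10.9: denominator becomes s² + 4.431 s + 7.394.
So ω_n = √7.394 = 2.72 rad/s and ζ = 4.431/(2·2.72) = 0.815.
t_s ≈ 4/(ζω_n) = 1.81 s.

t_s ≈ 1.81 s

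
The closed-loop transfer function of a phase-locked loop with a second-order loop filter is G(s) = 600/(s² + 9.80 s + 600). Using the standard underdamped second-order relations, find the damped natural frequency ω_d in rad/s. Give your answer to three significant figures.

Matching coefficients with s² + 2ζω_n s + ω_n² gives ω_n² = 600 ⇒ ω_n = 24.5 rad/s, and ζ = 9.80/(2ω_n) = 0.200.
ω_d = ω_n√(1−ζ²) = 24.0 rad/s.

ω_d ≈ 24.0 rad/s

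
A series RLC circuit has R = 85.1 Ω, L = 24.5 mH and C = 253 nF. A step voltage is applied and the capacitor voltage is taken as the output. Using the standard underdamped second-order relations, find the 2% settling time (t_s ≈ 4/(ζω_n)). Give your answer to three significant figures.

t_s ≈ 0.00230 s

For a series RLC circuit (capacitor voltage as output), ω_n = 1/√(LC) = 1/√(24.5 mH · 253 nF) = 12700 rad/s.
ζ = (R/2)·√(C/L) = (85.1/2)·√(253 nF/24.5 mH) = 0.137.
t_s ≈ 4/(ζω_n) = 0.00230 s.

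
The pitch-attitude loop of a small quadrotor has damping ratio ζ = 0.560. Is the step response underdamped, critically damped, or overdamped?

underdamped

Since ζ = 0.560 < 1, the system is underdamped.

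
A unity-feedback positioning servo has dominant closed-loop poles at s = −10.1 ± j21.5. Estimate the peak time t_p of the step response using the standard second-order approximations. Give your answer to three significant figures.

t_p = π/ω_d with ω_d = 21.5 (the imaginary part), so t_p = 0.146 s.

t_p ≈ 0.146 s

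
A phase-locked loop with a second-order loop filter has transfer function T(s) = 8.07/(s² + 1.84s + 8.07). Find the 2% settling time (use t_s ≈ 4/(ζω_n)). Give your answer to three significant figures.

Comparing the denominator to s² + 2ζω_n s + ω_n²: ω_n = √8.07 = 2.84 rad/s, and 2ζω_n = 1.84 so ζ = 1.84/(2·2.84) = 0.324.
t_s ≈ 4/(ζω_n) = 4/(0.324·2.84) = 4.35 s.

t_s ≈ 4.35 s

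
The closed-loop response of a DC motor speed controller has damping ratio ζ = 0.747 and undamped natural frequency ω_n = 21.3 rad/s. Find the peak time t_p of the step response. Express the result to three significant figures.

t_p ≈ 0.222 s

The damped frequency is ω_d = ω_n√(1−ζ²) = 21.3·√(1−0.558) = 14.2 rad/s.
Peak time t_p = π/ω_d = π/14.2 = 0.222 s.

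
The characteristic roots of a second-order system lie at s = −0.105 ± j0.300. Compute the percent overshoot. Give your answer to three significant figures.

With σ = 0.105, ω_d = 0.300: ω_n = √(σ²+ω_d²) = 0.318 rad/s, ζ = σ/ω_n = 0.330.
Overshoot: exp(−π·0.330/√(1−0.330²)) = 0.333, i.e. 33.3%.

%OS ≈ 33.3%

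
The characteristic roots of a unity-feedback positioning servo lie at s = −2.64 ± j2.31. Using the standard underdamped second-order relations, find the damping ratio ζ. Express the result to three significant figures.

With σ = 2.64, ω_d = 2.31: ω_n = √(σ²+ω_d²) = 3.51 rad/s, ζ = σ/ω_n = 0.753.

ζ ≈ 0.753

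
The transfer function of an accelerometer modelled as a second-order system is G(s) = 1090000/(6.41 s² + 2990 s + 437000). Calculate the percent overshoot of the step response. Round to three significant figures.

%OS ≈ 0.195%

Dividing through by 6.41: denominator becomes s² + 466.5 s + 68170.
So ω_n = √68170 = 261 rad/s and ζ = 466.5/(2·261) = 0.893.
Overshoot: exp(−π·0.893/√(1−0.893²)) = 0.00195, i.e. 0.195%.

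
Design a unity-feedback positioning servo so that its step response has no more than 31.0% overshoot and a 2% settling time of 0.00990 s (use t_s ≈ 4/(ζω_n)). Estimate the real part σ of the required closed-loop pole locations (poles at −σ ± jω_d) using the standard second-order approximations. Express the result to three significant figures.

σ ≈ 404

The settling-time spec alone fixes σ = ζω_n = 4/t_s = 4/0.00990 = 404.
(Overshoot then fixes ζ = 0.349 and hence ω_d = σ·√(1−ζ²)/ζ = 1080 rad/s.)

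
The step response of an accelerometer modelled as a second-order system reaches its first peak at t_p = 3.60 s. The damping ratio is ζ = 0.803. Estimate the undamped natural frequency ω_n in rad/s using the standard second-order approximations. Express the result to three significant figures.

ω_n ≈ 1.46 rad/s

Peak time t_p = π/ω_d, so ω_d = π/t_p = π/3.60 = 0.873 rad/s.
ω_n = ω_d/√(1−ζ²) = 0.873/√0.355 = 1.46 rad/s.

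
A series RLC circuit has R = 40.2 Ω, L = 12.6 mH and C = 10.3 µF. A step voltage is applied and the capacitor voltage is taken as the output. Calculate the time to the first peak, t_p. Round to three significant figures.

For a series RLC circuit (capacitor voltage as output), ω_n = 1/√(LC) = 1/√(12.6 mH · 10.3 µF) = 2780 rad/s.
ζ = (R/2)·√(C/L) = (40.2/2)·√(10.3 µF/12.6 mH) = 0.575.
ω_d = ω_n√(1−ζ²) = 2270 rad/s. t_p = π/ω_d = 0.00138 s.

t_p ≈ 0.00138 s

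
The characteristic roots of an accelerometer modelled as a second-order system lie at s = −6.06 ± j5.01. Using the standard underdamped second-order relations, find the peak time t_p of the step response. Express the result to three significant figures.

t_p ≈ 0.627 s

t_p = π/ω_d with ω_d = 5.01 (the imaginary part), so t_p = 0.627 s.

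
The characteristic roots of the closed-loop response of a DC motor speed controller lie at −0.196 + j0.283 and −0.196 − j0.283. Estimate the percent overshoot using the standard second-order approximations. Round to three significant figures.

%OS ≈ 11.4%

The poles are at −σ ± jω_d with σ = 0.196 and ω_d = 0.283, so ω_n = √(σ²+ω_d²) = 0.344 rad/s and ζ = σ/ω_n = 0.569.
Overshoot: exp(−π·0.569/√(1−0.569²)) = 0.114, i.e. 11.4%.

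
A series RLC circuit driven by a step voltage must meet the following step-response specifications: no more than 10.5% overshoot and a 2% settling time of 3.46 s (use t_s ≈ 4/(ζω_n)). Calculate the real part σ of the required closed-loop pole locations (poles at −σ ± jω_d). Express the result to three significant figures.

σ ≈ 1.16

The settling-time spec alone fixes σ = ζω_n = 4/t_s = 4/3.46 = 1.16.
(Overshoot then fixes ζ = 0.583 and hence ω_d = σ·√(1−ζ²)/ζ = 1.61 rad/s.)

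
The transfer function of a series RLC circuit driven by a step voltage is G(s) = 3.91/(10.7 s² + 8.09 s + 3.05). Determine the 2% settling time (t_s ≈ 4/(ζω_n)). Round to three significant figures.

Dividing through by 10.7: denominator becomes s² + 0.7561 s + 0.2850.
So ω_n = √0.2850 = 0.534 rad/s and ζ = 0.7561/(2·0.534) = 0.708.
t_s ≈ 4/(ζω_n) = 10.6 s.

t_s ≈ 10.6 s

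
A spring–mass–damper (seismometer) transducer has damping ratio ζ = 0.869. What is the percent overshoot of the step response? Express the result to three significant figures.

%OS ≈ 0.402%

For an underdamped second-order system, %OS = 100·exp(−πζ/√(1−ζ²)).
πζ/√(1−ζ²) = π·0.869/√(1−0.755) = 5.517, so %OS = 100·e^(−5.517) = 0.402%.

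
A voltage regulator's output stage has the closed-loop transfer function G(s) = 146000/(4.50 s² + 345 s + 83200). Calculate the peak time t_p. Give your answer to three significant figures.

t_p ≈ 0.0241 s

Dividing through by 4.50: denominator becomes s² + 76.67 s + 18490.
So ω_n = √18490 = 136 rad/s and ζ = 76.67/(2·136) = 0.282.
ω_d = ω_n√(1−ζ²) = 130 rad/s. t_p = π/ω_d = 0.0241 s.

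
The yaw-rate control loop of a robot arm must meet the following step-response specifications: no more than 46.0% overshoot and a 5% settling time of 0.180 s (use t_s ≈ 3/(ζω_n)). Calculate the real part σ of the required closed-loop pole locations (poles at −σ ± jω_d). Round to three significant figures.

The settling-time spec alone fixes σ = ζω_n = 3/t_s = 3/0.180 = 16.7.
(Overshoot then fixes ζ = 0.240 and hence ω_d = σ·√(1−ζ²)/ζ = 67.4 rad/s.)

σ ≈ 16.7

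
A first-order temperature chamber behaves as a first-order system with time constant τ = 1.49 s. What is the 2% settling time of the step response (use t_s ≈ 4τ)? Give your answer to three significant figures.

t_s ≈ 5.96 s

t_s ≈ 4τ = 5.96 s.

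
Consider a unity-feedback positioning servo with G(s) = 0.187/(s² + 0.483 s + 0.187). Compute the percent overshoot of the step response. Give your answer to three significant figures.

Comparing the denominator to s² + 2ζω_n s + ω_n²: ω_n = √0.187 = 0.432 rad/s, and 2ζω_n = 0.483 so ζ = 0.483/(2·0.432) = 0.558.
Overshoot: exp(−π·0.558/√(1−0.558²)) = 0.121, i.e. 12.1%.

%OS ≈ 12.1%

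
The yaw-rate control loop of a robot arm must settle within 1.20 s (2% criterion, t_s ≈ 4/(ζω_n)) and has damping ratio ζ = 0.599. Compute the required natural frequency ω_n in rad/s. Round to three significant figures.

Rearranging t_s ≈ 4/(ζω_n) gives ω_n = 4/(ζ·t_s) = 4/(0.599 × 1.20) = 5.56 rad/s.

ω_n ≈ 5.56 rad/s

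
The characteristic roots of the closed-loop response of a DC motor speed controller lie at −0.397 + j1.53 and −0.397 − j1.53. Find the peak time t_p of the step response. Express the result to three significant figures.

t_p = π/ω_d with ω_d = 1.53 (the imaginary part), so t_p = 2.05 s.

t_p ≈ 2.05 s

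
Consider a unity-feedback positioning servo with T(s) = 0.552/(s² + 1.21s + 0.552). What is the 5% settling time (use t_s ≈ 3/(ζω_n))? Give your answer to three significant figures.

Matching coefficients with s² + 2ζω_n s + ω_n² gives ω_n² = 0.552 ⇒ ω_n = 0.743 rad/s, and ζ = 1.21/(2ω_n) = 0.814.
t_s ≈ 3/(ζω_n) = 3/(0.814·0.743) = 4.96 s.

t_s ≈ 4.96 s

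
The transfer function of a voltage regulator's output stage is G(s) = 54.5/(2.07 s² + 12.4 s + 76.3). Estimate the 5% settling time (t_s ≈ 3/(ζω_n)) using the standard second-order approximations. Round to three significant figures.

t_s ≈ 1.00 s

Dividing through by 2.07: denominator becomes s² + 5.990 s + 36.86.
So ω_n = √36.86 = 6.07 rad/s and ζ = 5.990/(2·6.07) = 0.493.
t_s ≈ 3/(ζω_n) = 1.00 s.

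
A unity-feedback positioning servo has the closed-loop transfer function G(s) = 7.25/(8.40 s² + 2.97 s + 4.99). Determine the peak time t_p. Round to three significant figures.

Dividing through by 8.40: denominator becomes s² + 0.3536 s + 0.5940.
So ω_n = √0.5940 = 0.771 rad/s and ζ = 0.3536/(2·0.771) = 0.229.
The damped frequency ω_d = ω_n√(1−ζ²) = 0.750 rad/s. t_p = π/ω_d = 4.19 s.

t_p ≈ 4.19 s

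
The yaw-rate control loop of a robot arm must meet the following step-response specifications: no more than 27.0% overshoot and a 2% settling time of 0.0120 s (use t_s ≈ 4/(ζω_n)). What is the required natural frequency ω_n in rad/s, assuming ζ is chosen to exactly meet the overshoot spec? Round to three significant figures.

ω_n ≈ 866 rad/s

Inverting the overshoot relation: ζ = |ln 0.270|/√(π² + ln²0.270) = 0.385.
Then ω_n = 4/(ζ t_s) = 4/(0.385 × 0.0120) = 866 rad/s.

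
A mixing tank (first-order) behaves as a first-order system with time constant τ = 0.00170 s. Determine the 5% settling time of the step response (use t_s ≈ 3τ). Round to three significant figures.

t_s ≈ 3τ = 0.00510 s.

t_s ≈ 0.00510 s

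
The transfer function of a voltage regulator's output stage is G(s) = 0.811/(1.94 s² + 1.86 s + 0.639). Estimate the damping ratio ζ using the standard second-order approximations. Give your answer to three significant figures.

ζ ≈ 0.835

Dividing through by 1.94: denominator becomes s² + 0.9588 s + 0.3294.
So ω_n = √0.3294 = 0.574 rad/s and ζ = 0.9588/(2·0.574) = 0.835.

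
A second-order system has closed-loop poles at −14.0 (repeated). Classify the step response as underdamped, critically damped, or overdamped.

Since there is a repeated negative-real pole, the response is critically damped.

critically damped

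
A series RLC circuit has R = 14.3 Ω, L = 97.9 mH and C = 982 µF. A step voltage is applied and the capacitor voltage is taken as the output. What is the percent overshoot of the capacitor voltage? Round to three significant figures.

%OS ≈ 3.98%

For a series RLC circuit (capacitor voltage as output), ω_n = 1/√(LC) = 1/√(97.9 mH · 982 µF) = 102 rad/s.
ζ = (R/2)·√(C/L) = (14.3/2)·√(982 µF/97.9 mH) = 0.716.
%OS = 100·exp(−πζ/√(1−ζ²)) = 3.98%.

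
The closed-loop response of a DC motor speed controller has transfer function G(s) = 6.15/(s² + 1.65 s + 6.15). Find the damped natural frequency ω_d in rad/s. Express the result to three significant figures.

Comparing the denominator to s² + 2ζω_n s + ω_n²: ω_n = √6.15 = 2.48 rad/s, and 2ζω_n = 1.65 so ζ = 1.65/(2·2.48) = 0.333.
ω_d = ω_n√(1−ζ²) = 2.34 rad/s.

ω_d ≈ 2.34 rad/s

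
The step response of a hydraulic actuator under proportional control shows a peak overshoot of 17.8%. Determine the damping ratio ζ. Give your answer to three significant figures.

ζ ≈ 0.482

ζ = −ln(OS)/√(π² + (ln OS)²). With OS = 0.178, ln OS = −1.726 and ζ = 1.726/3.584 = 0.482.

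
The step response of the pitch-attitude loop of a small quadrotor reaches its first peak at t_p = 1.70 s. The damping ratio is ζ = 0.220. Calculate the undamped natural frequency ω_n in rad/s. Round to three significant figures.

ω_n ≈ 1.89 rad/s

Peak time t_p = π/ω_d, so ω_d = π/t_p = π/1.70 = 1.85 rad/s.
ω_n = ω_d/√(1−ζ²) = 1.85/√0.952 = 1.89 rad/s.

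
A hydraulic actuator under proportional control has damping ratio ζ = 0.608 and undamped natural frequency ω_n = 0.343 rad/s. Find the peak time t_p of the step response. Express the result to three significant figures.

t_p ≈ 11.5 s

The damped frequency is ω_d = ω_n√(1−ζ²) = 0.343·√(1−0.370) = 0.272 rad/s.
Peak time t_p = π/ω_d = π/0.272 = 11.5 s.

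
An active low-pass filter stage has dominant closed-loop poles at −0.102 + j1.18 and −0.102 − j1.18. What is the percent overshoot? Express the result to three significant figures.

|pole| = ω_n = √(0.102² + 1.18²) = 1.18 rad/s; ζ = cos θ = σ/ω_n = 0.0861.
Overshoot: exp(−π·0.0861/√(1−0.0861²)) = 0.762, i.e. 76.2%.

%OS ≈ 76.2%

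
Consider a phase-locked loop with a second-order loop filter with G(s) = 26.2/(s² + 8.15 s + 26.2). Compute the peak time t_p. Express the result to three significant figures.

Matching coefficients with s² + 2ζω_n s + ω_n² gives ω_n² = 26.2 ⇒ ω_n = 5.12 rad/s, and ζ = 8.15/(2ω_n) = 0.796.
The damped frequency ω_d = ω_n√(1−ζ²) = 3.10 rad/s. Then t_p = π/ω_d = 1.01 s.

t_p ≈ 1.01 s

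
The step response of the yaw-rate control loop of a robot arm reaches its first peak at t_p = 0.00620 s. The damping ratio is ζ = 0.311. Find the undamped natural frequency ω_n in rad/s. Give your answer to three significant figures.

Peak time t_p = π/ω_d, so ω_d = π/t_p = π/0.00620 = 507 rad/s.
ω_n = ω_d/√(1−ζ²) = 507/√0.903 = 533 rad/s.

ω_n ≈ 533 rad/s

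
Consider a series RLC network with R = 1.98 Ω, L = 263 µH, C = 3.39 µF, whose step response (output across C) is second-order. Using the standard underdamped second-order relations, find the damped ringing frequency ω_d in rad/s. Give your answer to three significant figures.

ω_d ≈ 33300 rad/s

For a series RLC circuit (capacitor voltage as output), ω_n = 1/√(LC) = 1/√(263 µH · 3.39 µF) = 33500 rad/s.
ζ = (R/2)·√(C/L) = (1.98/2)·√(3.39 µF/263 µH) = 0.112.
The damped frequency ω_d = ω_n√(1−ζ²) = 33300 rad/s.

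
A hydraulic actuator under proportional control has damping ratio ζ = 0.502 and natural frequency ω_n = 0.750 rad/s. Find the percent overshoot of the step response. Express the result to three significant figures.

For an underdamped second-order system, %OS = 100·exp(−πζ/√(1−ζ²)).
πζ/√(1−ζ²) = π·0.502/√(1−0.252) = 1.823, so %OS = 100·e^(−1.823) = 16.1%.

%OS ≈ 16.1%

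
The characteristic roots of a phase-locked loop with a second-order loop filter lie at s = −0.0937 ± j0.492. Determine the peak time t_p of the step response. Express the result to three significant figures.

t_p = π/ω_d with ω_d = 0.492 (the imaginary part), so t_p = 6.39 s.

t_p ≈ 6.39 s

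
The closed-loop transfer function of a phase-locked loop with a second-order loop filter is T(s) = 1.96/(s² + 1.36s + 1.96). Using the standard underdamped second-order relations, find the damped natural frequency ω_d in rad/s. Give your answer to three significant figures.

ω_d ≈ 1.22 rad/s

Comparing the denominator to s² + 2ζω_n s + ω_n²: ω_n = √1.96 = 1.40 rad/s, and 2ζω_n = 1.36 so ζ = 1.36/(2·1.40) = 0.486.
ω_d = 1.40·√(1 − 0.486²) = 1.22 rad/s.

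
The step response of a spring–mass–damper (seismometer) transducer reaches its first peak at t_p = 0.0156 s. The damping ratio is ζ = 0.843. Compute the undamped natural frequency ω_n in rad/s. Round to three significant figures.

Peak time t_p = π/ω_d, so ω_d = π/t_p = π/0.0156 = 201 rad/s.
ω_n = ω_d/√(1−ζ²) = 201/√0.289 = 374 rad/s.

ω_n ≈ 374 rad/s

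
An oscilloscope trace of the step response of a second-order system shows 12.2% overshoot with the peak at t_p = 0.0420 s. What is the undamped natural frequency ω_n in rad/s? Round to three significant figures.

ω_n ≈ 90.0 rad/s

From the overshoot, ζ = −ln(OS)/√(π²+ln²(OS)) = 0.556.
t_p = π/ω_d ⇒ ω_d = 74.8 rad/s; then ω_n = ω_d/√(1−ζ²) = 90.0 rad/s.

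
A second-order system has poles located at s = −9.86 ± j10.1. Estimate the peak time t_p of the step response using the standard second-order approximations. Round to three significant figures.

t_p ≈ 0.311 s

t_p = π/ω_d with ω_d = 10.1 (the imaginary part), so t_p = 0.311 s.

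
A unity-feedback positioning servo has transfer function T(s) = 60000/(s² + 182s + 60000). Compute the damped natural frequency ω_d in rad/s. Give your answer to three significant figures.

ω_d ≈ 227 rad/s

ω_n = √60000 = 245 rad/s; ζ = 182/(2·245) = 0.372.
The damped frequency ω_d = ω_n√(1−ζ²) = 227 rad/s.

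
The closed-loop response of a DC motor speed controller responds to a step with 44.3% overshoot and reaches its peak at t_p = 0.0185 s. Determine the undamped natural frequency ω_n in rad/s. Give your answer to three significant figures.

ζ from %OS: ζ = |ln 0.443|/√(π²+ln²0.443) = 0.251.
t_p = π/ω_d ⇒ ω_d = 170 rad/s; then ω_n = ω_d/√(1−ζ²) = 175 rad/s.

ω_n ≈ 175 rad/s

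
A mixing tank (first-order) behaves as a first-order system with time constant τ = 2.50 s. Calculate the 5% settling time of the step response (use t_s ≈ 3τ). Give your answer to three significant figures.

t_s ≈ 7.50 s

t_s ≈ 3τ = 7.50 s.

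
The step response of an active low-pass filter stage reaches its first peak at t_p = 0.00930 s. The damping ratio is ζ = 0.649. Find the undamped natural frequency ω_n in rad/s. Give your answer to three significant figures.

Peak time t_p = π/ω_d, so ω_d = π/t_p = π/0.00930 = 338 rad/s.
ω_n = ω_d/√(1−ζ²) = 338/√0.579 = 444 rad/s.

ω_n ≈ 444 rad/s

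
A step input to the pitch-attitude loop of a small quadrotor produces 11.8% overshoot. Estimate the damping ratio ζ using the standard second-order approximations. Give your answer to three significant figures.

Inverting the overshoot relation: ζ = |ln 0.118|/√(π² + ln²0.118) = 0.562.

ζ ≈ 0.562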